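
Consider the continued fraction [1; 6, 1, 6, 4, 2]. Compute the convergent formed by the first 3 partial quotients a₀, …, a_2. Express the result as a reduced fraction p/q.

8/7

Work from the innermost term outward:
Start with 1.
6 + 1/(1/1) = 6 + 1/1 = 7/1
1 + 1/(7/1) = 1 + 1/7 = 8/7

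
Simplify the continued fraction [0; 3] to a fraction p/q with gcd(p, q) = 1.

a_0 = 0: 0/1
a_1 = 3: 1/3

1/3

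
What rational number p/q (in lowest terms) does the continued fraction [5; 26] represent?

131/26

a_0 = 5: 5/1
a_1 = 26: 131/26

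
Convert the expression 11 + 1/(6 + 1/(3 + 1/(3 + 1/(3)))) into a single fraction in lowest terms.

Start with 3.
3 + 1/(3/1) = 3 + 1/3 = 10/3
3 + 1/(10/3) = 3 + 3/10 = 33/10
6 + 1/(33/10) = 6 + 10/33 = 208/33
11 + 1/(208/33) = 11 + 33/208 = 2321/208

2321/208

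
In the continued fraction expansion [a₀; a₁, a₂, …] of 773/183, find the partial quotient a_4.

773 = 4·183 + 41, so a_0 = 4
183 = 4·41 + 19, so a_1 = 4
41 = 2·19 + 3, so a_2 = 2
19 = 6·3 + 1, so a_3 = 6
3 = 3·1 + 0, so a_4 = 3

3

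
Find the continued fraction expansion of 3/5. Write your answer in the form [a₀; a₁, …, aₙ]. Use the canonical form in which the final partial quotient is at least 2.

Repeatedly divide and take the remainder:
3 = 0·5 + 3, so a_0 = 0
5 = 1·3 + 2, so a_1 = 1
3 = 1·2 + 1, so a_2 = 1
2 = 2·1 + 0, so a_3 = 2

[0; 1, 1, 2]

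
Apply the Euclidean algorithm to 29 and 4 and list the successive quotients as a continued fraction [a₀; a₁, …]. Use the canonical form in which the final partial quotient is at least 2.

[7; 4]

⌊29/4⌋ = 7, remainder 1
⌊4/1⌋ = 4, remainder 0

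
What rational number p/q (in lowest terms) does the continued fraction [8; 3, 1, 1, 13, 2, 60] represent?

98707/11915

Build up convergents one term at a time:
a_0 = 8: 8/1
a_1 = 3: 25/3
a_2 = 1: 33/4
a_3 = 1: 58/7
a_4 = 13: 787/95
a_5 = 2: 1632/197
a_6 = 60: 98707/11915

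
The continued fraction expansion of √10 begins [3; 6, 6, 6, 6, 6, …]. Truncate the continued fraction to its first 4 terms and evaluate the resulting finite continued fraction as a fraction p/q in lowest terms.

721/228

Start with 6.
6 + 1/(6/1) = 6 + 1/6 = 37/6
6 + 1/(37/6) = 6 + 6/37 = 228/37
3 + 1/(228/37) = 3 + 37/228 = 721/228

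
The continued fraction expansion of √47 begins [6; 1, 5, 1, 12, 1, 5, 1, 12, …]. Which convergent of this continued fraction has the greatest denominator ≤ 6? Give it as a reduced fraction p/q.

List convergents until the denominator exceeds the bound:
a_0 = 6: 6/1  (≤ bound)
a_1 = 1: 7/1  (≤ bound)
a_2 = 5: 41/6  (≤ bound)
a_3 = 1: 48/7  (> 6, stop)

41/6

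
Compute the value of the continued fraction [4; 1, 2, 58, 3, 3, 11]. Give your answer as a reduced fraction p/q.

92797/19877

Use the convergent recurrence hₖ = aₖ·hₖ₋₁ + hₖ₋₂ (and likewise for the denominators kₖ):
a_0 = 4: 4/1
a_1 = 1: 5/1
a_2 = 2: 14/3
a_3 = 58: 817/175
a_4 = 3: 2465/528
a_5 = 3: 8212/1759
a_6 = 11: 92797/19877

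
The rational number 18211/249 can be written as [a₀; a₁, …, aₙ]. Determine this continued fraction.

Run the Euclidean algorithm, recording each quotient:
18211 = 73·249 + 34, so a_0 = 73
249 = 7·34 + 11, so a_1 = 7
34 = 3·11 + 1, so a_2 = 3
11 = 11·1 + 0, so a_3 = 11

[73; 7, 3, 11]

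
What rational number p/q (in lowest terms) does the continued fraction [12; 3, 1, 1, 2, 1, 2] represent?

835/68

Start with 2.
1 + 1/(2/1) = 1 + 1/2 = 3/2
2 + 1/(3/2) = 2 + 2/3 = 8/3
1 + 1/(8/3) = 1 + 3/8 = 11/8
1 + 1/(11/8) = 1 + 8/11 = 19/11
3 + 1/(19/11) = 3 + 11/19 = 68/19
12 + 1/(68/19) = 12 + 19/68 = 835/68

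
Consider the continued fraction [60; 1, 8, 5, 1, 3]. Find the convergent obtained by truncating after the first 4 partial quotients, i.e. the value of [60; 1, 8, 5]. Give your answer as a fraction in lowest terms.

2801/46

a_0 = 60: 60/1
a_1 = 1: 61/1
a_2 = 8: 548/9
a_3 = 5: 2801/46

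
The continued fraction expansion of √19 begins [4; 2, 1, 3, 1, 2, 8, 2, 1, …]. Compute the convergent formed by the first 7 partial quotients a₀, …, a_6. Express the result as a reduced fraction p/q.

a_0 = 4: 4/1
a_1 = 2: 9/2
a_2 = 1: 13/3
a_3 = 3: 48/11
a_4 = 1: 61/14
a_5 = 2: 170/39
a_6 = 8: 1421/326

1421/326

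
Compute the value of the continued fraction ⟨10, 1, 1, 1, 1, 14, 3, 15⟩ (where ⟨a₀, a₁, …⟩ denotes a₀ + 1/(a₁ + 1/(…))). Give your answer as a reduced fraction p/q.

Work from the innermost term outward:
Start with 15.
3 + 1/(15/1) = 3 + 1/15 = 46/15
14 + 1/(46/15) = 14 + 15/46 = 659/46
1 + 1/(659/46) = 1 + 46/659 = 705/659
1 + 1/(705/659) = 1 + 659/705 = 1364/705
1 + 1/(1364/705) = 1 + 705/1364 = 2069/1364
1 + 1/(2069/1364) = 1 + 1364/2069 = 3433/2069
10 + 1/(3433/2069) = 10 + 2069/3433 = 36399/3433

36399/3433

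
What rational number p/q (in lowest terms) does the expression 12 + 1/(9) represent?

Work from the innermost term outward:
Start with 9.
12 + 1/(9/1) = 12 + 1/9 = 109/9

109/9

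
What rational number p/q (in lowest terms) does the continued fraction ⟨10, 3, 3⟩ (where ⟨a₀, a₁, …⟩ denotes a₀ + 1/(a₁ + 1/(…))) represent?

103/10

Work from the innermost term outward:
Start with 3.
3 + 1/(3/1) = 3 + 1/3 = 10/3
10 + 1/(10/3) = 10 + 3/10 = 103/10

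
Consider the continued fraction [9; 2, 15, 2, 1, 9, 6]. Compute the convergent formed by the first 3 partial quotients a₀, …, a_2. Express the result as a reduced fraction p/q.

294/31

Starting at the tail and folding back:
Start with 15.
2 + 1/(15/1) = 2 + 1/15 = 31/15
9 + 1/(31/15) = 9 + 15/31 = 294/31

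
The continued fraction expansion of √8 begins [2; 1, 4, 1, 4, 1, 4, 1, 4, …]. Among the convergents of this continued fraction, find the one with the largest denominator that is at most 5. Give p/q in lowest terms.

a_0 = 2: 2/1  (≤ bound)
a_1 = 1: 3/1  (≤ bound)
a_2 = 4: 14/5  (≤ bound)
a_3 = 1: 17/6  (> 5, stop)

14/5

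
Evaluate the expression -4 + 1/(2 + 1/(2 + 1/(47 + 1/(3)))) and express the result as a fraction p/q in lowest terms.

a_0 = -4: -4/1
a_1 = 2: -7/2
a_2 = 2: -18/5
a_3 = 47: -853/237
a_4 = 3: -2577/716

-2577/716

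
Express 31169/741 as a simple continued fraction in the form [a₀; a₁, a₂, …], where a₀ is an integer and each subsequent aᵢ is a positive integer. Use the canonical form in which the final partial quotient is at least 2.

⌊31169/741⌋ = 42, remainder 47
⌊741/47⌋ = 15, remainder 36
⌊47/36⌋ = 1, remainder 11
⌊36/11⌋ = 3, remainder 3
⌊11/3⌋ = 3, remainder 2
⌊3/2⌋ = 1, remainder 1
⌊2/1⌋ = 2, remainder 0

[42; 15, 1, 3, 3, 1, 2]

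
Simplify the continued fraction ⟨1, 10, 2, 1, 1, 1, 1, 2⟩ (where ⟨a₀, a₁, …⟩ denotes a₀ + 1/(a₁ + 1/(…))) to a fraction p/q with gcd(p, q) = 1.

387/353

Work from the innermost term outward:
Start with 2.
1 + 1/(2/1) = 1 + 1/2 = 3/2
1 + 1/(3/2) = 1 + 2/3 = 5/3
1 + 1/(5/3) = 1 + 3/5 = 8/5
1 + 1/(8/5) = 1 + 5/8 = 13/8
2 + 1/(13/8) = 2 + 8/13 = 34/13
10 + 1/(34/13) = 10 + 13/34 = 353/34
1 + 1/(353/34) = 1 + 34/353 = 387/353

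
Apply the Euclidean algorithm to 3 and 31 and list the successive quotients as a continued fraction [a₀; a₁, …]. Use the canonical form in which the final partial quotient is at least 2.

[0; 10, 3]

Run the Euclidean algorithm, recording each quotient:
3 = 0·31 + 3, so a_0 = 0
31 = 10·3 + 1, so a_1 = 10
3 = 3·1 + 0, so a_2 = 3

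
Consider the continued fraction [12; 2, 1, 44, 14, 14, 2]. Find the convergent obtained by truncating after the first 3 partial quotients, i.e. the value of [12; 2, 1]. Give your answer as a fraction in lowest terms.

a_0 = 12: 12/1
a_1 = 2: 25/2
a_2 = 1: 37/3

37/3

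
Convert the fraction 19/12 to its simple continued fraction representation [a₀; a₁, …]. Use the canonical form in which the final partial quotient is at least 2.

[1; 1, 1, 2, 2]

⌊19/12⌋ = 1, remainder 7
⌊12/7⌋ = 1, remainder 5
⌊7/5⌋ = 1, remainder 2
⌊5/2⌋ = 2, remainder 1
⌊2/1⌋ = 2, remainder 0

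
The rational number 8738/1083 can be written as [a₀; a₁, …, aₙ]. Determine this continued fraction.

Apply division with remainder until the remainder is 0:
8738 ÷ 1083 → quotient 8, remainder 74
1083 ÷ 74 → quotient 14, remainder 47
74 ÷ 47 → quotient 1, remainder 27
47 ÷ 27 → quotient 1, remainder 20
27 ÷ 20 → quotient 1, remainder 7
20 ÷ 7 → quotient 2, remainder 6
7 ÷ 6 → quotient 1, remainder 1
6 ÷ 1 → quotient 6, remainder 0

[8; 14, 1, 1, 1, 2, 1, 6]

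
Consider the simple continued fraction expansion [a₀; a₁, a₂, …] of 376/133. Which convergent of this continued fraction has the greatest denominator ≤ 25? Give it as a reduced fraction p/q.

a_0 = 2: 2/1  (≤ bound)
a_1 = 1: 3/1  (≤ bound)
a_2 = 4: 14/5  (≤ bound)
a_3 = 1: 17/6  (≤ bound)
a_4 = 3: 65/23  (≤ bound)
a_5 = 1: 82/29  (> 25, stop)

65/23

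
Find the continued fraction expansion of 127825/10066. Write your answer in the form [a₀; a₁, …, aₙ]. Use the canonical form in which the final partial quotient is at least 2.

[12; 1, 2, 3, 7, 3, 14, 3]

127825 ÷ 10066 → quotient 12, remainder 7033
10066 ÷ 7033 → quotient 1, remainder 3033
7033 ÷ 3033 → quotient 2, remainder 967
3033 ÷ 967 → quotient 3, remainder 132
967 ÷ 132 → quotient 7, remainder 43
132 ÷ 43 → quotient 3, remainder 3
43 ÷ 3 → quotient 14, remainder 1
3 ÷ 1 → quotient 3, remainder 0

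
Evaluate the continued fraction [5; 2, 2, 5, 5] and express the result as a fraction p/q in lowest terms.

Starting at the tail and folding back:
Start with 5.
5 + 1/(5/1) = 5 + 1/5 = 26/5
2 + 1/(26/5) = 2 + 5/26 = 57/26
2 + 1/(57/26) = 2 + 26/57 = 140/57
5 + 1/(140/57) = 5 + 57/140 = 757/140

757/140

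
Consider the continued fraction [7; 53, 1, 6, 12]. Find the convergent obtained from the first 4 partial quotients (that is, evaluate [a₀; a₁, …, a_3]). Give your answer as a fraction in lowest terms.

2646/377

Start with 6.
1 + 1/(6/1) = 1 + 1/6 = 7/6
53 + 1/(7/6) = 53 + 6/7 = 377/7
7 + 1/(377/7) = 7 + 7/377 = 2646/377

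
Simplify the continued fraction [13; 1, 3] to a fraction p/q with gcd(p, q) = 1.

55/4

Starting at the tail and folding back:
Start with 3.
1 + 1/(3/1) = 1 + 1/3 = 4/3
13 + 1/(4/3) = 13 + 3/4 = 55/4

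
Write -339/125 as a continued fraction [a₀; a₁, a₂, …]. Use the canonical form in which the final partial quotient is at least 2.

[-3; 3, 2, 8, 2]

Run the Euclidean algorithm, recording each quotient:
-339 ÷ 125 → quotient -3, remainder 36
125 ÷ 36 → quotient 3, remainder 17
36 ÷ 17 → quotient 2, remainder 2
17 ÷ 2 → quotient 8, remainder 1
2 ÷ 1 → quotient 2, remainder 0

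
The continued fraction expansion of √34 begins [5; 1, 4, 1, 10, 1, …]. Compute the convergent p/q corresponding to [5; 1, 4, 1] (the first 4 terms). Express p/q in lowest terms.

a_0 = 5: 5/1
a_1 = 1: 6/1
a_2 = 4: 29/5
a_3 = 1: 35/6

35/6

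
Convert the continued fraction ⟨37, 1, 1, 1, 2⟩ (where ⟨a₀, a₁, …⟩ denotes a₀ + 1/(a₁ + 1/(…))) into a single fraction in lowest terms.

301/8

Start with 2.
1 + 1/(2/1) = 1 + 1/2 = 3/2
1 + 1/(3/2) = 1 + 2/3 = 5/3
1 + 1/(5/3) = 1 + 3/5 = 8/5
37 + 1/(8/5) = 37 + 5/8 = 301/8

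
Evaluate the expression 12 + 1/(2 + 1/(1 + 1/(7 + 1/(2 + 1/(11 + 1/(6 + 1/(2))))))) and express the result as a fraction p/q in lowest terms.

Compute successive convergents:
a_0 = 12: 12/1
a_1 = 2: 25/2
a_2 = 1: 37/3
a_3 = 7: 284/23
a_4 = 2: 605/49
a_5 = 11: 6939/562
a_6 = 6: 42239/3421
a_7 = 2: 91417/7404

91417/7404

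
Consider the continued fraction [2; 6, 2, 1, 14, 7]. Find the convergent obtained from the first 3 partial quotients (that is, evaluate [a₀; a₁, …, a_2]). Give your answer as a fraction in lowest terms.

a_0 = 2: 2/1
a_1 = 6: 13/6
a_2 = 2: 28/13

28/13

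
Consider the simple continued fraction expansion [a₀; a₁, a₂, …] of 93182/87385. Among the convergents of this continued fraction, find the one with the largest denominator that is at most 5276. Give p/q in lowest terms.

a_0 = 1: 1/1  (≤ bound)
a_1 = 15: 16/15  (≤ bound)
a_2 = 13: 209/196  (≤ bound)
a_3 = 2: 434/407  (≤ bound)
a_4 = 12: 5417/5080  (≤ bound)
a_5 = 1: 5851/5487  (> 5276, stop)

5417/5080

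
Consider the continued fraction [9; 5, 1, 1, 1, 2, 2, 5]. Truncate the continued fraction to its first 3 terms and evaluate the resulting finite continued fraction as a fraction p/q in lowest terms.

55/6

a_0 = 9: 9/1
a_1 = 5: 46/5
a_2 = 1: 55/6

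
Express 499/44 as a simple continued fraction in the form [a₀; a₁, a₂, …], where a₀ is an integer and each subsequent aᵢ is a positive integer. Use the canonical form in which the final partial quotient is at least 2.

499 ÷ 44 → quotient 11, remainder 15
44 ÷ 15 → quotient 2, remainder 14
15 ÷ 14 → quotient 1, remainder 1
14 ÷ 1 → quotient 14, remainder 0

[11; 2, 1, 14]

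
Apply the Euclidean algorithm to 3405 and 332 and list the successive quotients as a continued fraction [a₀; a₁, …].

⌊3405/332⌋ = 10, remainder 85
⌊332/85⌋ = 3, remainder 77
⌊85/77⌋ = 1, remainder 8
⌊77/8⌋ = 9, remainder 5
⌊8/5⌋ = 1, remainder 3
⌊5/3⌋ = 1, remainder 2
⌊3/2⌋ = 1, remainder 1
⌊2/1⌋ = 2, remainder 0

[10; 3, 1, 9, 1, 1, 1, 2]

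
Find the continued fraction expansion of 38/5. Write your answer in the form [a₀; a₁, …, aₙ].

[7; 1, 1, 2]

Apply division with remainder until the remainder is 0:
⌊38/5⌋ = 7, remainder 3
⌊5/3⌋ = 1, remainder 2
⌊3/2⌋ = 1, remainder 1
⌊2/1⌋ = 2, remainder 0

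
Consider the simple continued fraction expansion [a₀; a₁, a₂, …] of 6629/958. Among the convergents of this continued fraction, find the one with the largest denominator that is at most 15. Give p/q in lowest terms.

83/12

a_0 = 6: 6/1  (≤ bound)
a_1 = 1: 7/1  (≤ bound)
a_2 = 11: 83/12  (≤ bound)
a_3 = 2: 173/25  (> 15, stop)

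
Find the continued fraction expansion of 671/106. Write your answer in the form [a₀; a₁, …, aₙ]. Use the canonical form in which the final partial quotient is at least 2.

Repeatedly divide and take the remainder:
671 ÷ 106 → quotient 6, remainder 35
106 ÷ 35 → quotient 3, remainder 1
35 ÷ 1 → quotient 35, remainder 0

[6; 3, 35]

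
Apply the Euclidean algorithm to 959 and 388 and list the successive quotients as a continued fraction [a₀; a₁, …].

959 = 2·388 + 183, so a_0 = 2
388 = 2·183 + 22, so a_1 = 2
183 = 8·22 + 7, so a_2 = 8
22 = 3·7 + 1, so a_3 = 3
7 = 7·1 + 0, so a_4 = 7

[2; 2, 8, 3, 7]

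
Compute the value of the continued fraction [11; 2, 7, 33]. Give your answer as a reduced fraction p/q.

5699/497

Work from the innermost term outward:
Start with 33.
7 + 1/(33/1) = 7 + 1/33 = 232/33
2 + 1/(232/33) = 2 + 33/232 = 497/232
11 + 1/(497/232) = 11 + 232/497 = 5699/497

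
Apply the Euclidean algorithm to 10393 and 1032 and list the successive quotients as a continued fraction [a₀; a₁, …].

[10; 14, 7, 3, 3]

⌊10393/1032⌋ = 10, remainder 73
⌊1032/73⌋ = 14, remainder 10
⌊73/10⌋ = 7, remainder 3
⌊10/3⌋ = 3, remainder 1
⌊3/1⌋ = 3, remainder 0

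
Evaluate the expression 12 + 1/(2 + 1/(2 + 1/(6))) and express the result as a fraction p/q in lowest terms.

Starting at the tail and folding back:
Start with 6.
2 + 1/(6/1) = 2 + 1/6 = 13/6
2 + 1/(13/6) = 2 + 6/13 = 32/13
12 + 1/(32/13) = 12 + 13/32 = 397/32

397/32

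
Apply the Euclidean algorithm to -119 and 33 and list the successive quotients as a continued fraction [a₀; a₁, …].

-119 = -4·33 + 13, so a_0 = -4
33 = 2·13 + 7, so a_1 = 2
13 = 1·7 + 6, so a_2 = 1
7 = 1·6 + 1, so a_3 = 1
6 = 6·1 + 0, so a_4 = 6

[-4; 2, 1, 1, 6]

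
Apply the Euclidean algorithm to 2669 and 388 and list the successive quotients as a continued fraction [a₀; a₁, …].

[6; 1, 7, 3, 1, 11]

2669 = 6·388 + 341, so a_0 = 6
388 = 1·341 + 47, so a_1 = 1
341 = 7·47 + 12, so a_2 = 7
47 = 3·12 + 11, so a_3 = 3
12 = 1·11 + 1, so a_4 = 1
11 = 11·1 + 0, so a_5 = 11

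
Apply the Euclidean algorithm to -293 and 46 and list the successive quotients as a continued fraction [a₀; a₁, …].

[-7; 1, 1, 1, 2, 2, 2]

Repeatedly divide and take the remainder:
-293 = -7·46 + 29, so a_0 = -7
46 = 1·29 + 17, so a_1 = 1
29 = 1·17 + 12, so a_2 = 1
17 = 1·12 + 5, so a_3 = 1
12 = 2·5 + 2, so a_4 = 2
5 = 2·2 + 1, so a_5 = 2
2 = 2·1 + 0, so a_6 = 2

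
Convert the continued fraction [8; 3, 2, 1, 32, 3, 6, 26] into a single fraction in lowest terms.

1361889/164089

a_0 = 8: 8/1
a_1 = 3: 25/3
a_2 = 2: 58/7
a_3 = 1: 83/10
a_4 = 32: 2714/327
a_5 = 3: 8225/991
a_6 = 6: 52064/6273
a_7 = 26: 1361889/164089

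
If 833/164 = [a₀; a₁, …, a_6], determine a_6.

Repeatedly divide and take the remainder:
⌊833/164⌋ = 5, remainder 13
⌊164/13⌋ = 12, remainder 8
⌊13/8⌋ = 1, remainder 5
⌊8/5⌋ = 1, remainder 3
⌊5/3⌋ = 1, remainder 2
⌊3/2⌋ = 1, remainder 1
⌊2/1⌋ = 2, remainder 0

2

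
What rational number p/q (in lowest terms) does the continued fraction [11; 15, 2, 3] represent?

1195/108

Use the convergent recurrence hₖ = aₖ·hₖ₋₁ + hₖ₋₂ (and likewise for the denominators kₖ):
a_0 = 11: 11/1
a_1 = 15: 166/15
a_2 = 2: 343/31
a_3 = 3: 1195/108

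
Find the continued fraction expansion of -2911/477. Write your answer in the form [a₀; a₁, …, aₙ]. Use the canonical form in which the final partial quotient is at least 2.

[-7; 1, 8, 1, 2, 1, 3, 3]

-2911 = -7·477 + 428, so a_0 = -7
477 = 1·428 + 49, so a_1 = 1
428 = 8·49 + 36, so a_2 = 8
49 = 1·36 + 13, so a_3 = 1
36 = 2·13 + 10, so a_4 = 2
13 = 1·10 + 3, so a_5 = 1
10 = 3·3 + 1, so a_6 = 3
3 = 3·1 + 0, so a_7 = 3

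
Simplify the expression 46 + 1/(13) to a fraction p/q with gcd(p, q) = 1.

Start with 13.
46 + 1/(13/1) = 46 + 1/13 = 599/13

599/13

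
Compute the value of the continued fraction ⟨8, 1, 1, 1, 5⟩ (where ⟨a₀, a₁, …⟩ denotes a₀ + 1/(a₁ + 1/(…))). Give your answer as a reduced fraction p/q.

a_0 = 8: 8/1
a_1 = 1: 9/1
a_2 = 1: 17/2
a_3 = 1: 26/3
a_4 = 5: 147/17

147/17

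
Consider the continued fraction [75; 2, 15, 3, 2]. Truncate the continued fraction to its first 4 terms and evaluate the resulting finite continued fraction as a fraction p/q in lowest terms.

7171/95

Work from the innermost term outward:
Start with 3.
15 + 1/(3/1) = 15 + 1/3 = 46/3
2 + 1/(46/3) = 2 + 3/46 = 95/46
75 + 1/(95/46) = 75 + 46/95 = 7171/95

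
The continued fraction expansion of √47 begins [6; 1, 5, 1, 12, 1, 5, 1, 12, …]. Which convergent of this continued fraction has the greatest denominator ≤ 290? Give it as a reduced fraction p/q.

665/97

List convergents until the denominator exceeds the bound:
a_0 = 6: 6/1  (≤ bound)
a_1 = 1: 7/1  (≤ bound)
a_2 = 5: 41/6  (≤ bound)
a_3 = 1: 48/7  (≤ bound)
a_4 = 12: 617/90  (≤ bound)
a_5 = 1: 665/97  (≤ bound)
a_6 = 5: 3942/575  (> 290, stop)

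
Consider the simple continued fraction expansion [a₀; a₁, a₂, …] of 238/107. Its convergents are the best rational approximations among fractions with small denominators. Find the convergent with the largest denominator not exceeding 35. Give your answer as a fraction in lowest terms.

a_0 = 2: 2/1  (≤ bound)
a_1 = 4: 9/4  (≤ bound)
a_2 = 2: 20/9  (≤ bound)
a_3 = 5: 109/49  (> 35, stop)

20/9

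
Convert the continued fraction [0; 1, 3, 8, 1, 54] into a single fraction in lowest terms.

a_0 = 0: 0/1
a_1 = 1: 1/1
a_2 = 3: 3/4
a_3 = 8: 25/33
a_4 = 1: 28/37
a_5 = 54: 1537/2031

1537/2031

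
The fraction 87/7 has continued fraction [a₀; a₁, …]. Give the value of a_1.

87 ÷ 7 → quotient 12, remainder 3
7 ÷ 3 → quotient 2, remainder 1

2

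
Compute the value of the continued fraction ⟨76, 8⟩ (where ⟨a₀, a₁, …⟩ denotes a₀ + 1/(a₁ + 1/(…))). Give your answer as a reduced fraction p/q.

Compute successive convergents:
a_0 = 76: 76/1
a_1 = 8: 609/8

609/8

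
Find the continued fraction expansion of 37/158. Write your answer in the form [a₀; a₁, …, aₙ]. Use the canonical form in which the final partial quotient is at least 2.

[0; 4, 3, 1, 2, 3]

⌊37/158⌋ = 0, remainder 37
⌊158/37⌋ = 4, remainder 10
⌊37/10⌋ = 3, remainder 7
⌊10/7⌋ = 1, remainder 3
⌊7/3⌋ = 2, remainder 1
⌊3/1⌋ = 3, remainder 0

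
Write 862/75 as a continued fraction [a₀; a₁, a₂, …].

[11; 2, 37]

862 ÷ 75 → quotient 11, remainder 37
75 ÷ 37 → quotient 2, remainder 1
37 ÷ 1 → quotient 37, remainder 0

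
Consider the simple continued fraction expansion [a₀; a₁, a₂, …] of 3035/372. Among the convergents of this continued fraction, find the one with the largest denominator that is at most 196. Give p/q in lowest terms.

1183/145

a_0 = 8: 8/1  (≤ bound)
a_1 = 6: 49/6  (≤ bound)
a_2 = 3: 155/19  (≤ bound)
a_3 = 3: 514/63  (≤ bound)
a_4 = 1: 669/82  (≤ bound)
a_5 = 1: 1183/145  (≤ bound)
a_6 = 2: 3035/372  (> 196, stop)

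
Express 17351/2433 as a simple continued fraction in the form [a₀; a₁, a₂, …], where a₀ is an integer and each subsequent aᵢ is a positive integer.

⌊17351/2433⌋ = 7, remainder 320
⌊2433/320⌋ = 7, remainder 193
⌊320/193⌋ = 1, remainder 127
⌊193/127⌋ = 1, remainder 66
⌊127/66⌋ = 1, remainder 61
⌊66/61⌋ = 1, remainder 5
⌊61/5⌋ = 12, remainder 1
⌊5/1⌋ = 5, remainder 0

[7; 7, 1, 1, 1, 1, 12, 5]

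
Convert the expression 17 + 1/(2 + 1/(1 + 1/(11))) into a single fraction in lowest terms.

607/35

Start with 11.
1 + 1/(11/1) = 1 + 1/11 = 12/11
2 + 1/(12/11) = 2 + 11/12 = 35/12
17 + 1/(35/12) = 17 + 12/35 = 607/35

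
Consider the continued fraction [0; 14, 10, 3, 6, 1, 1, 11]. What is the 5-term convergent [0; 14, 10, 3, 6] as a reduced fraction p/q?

Start with 6.
3 + 1/(6/1) = 3 + 1/6 = 19/6
10 + 1/(19/6) = 10 + 6/19 = 196/19
14 + 1/(196/19) = 14 + 19/196 = 2763/196
0 + 1/(2763/196) = 0 + 196/2763 = 196/2763

196/2763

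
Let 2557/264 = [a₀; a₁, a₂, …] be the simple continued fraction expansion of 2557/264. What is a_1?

1

2557 ÷ 264 → quotient 9, remainder 181
264 ÷ 181 → quotient 1, remainder 83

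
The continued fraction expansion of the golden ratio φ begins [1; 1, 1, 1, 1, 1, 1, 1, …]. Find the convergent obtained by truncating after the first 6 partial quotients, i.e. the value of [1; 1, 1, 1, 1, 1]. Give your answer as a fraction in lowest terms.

13/8

Start with 1.
1 + 1/(1/1) = 1 + 1/1 = 2/1
1 + 1/(2/1) = 1 + 1/2 = 3/2
1 + 1/(3/2) = 1 + 2/3 = 5/3
1 + 1/(5/3) = 1 + 3/5 = 8/5
1 + 1/(8/5) = 1 + 5/8 = 13/8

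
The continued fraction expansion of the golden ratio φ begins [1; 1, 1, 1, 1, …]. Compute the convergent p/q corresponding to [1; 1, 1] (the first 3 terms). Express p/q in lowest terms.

3/2

Start with 1.
1 + 1/(1/1) = 1 + 1/1 = 2/1
1 + 1/(2/1) = 1 + 1/2 = 3/2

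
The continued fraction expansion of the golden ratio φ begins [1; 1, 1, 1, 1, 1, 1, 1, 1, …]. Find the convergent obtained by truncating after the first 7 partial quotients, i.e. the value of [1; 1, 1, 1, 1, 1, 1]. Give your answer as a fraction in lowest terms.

a_0 = 1: 1/1
a_1 = 1: 2/1
a_2 = 1: 3/2
a_3 = 1: 5/3
a_4 = 1: 8/5
a_5 = 1: 13/8
a_6 = 1: 21/13

21/13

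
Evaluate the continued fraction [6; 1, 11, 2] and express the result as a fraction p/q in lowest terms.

173/25

a_0 = 6: 6/1
a_1 = 1: 7/1
a_2 = 11: 83/12
a_3 = 2: 173/25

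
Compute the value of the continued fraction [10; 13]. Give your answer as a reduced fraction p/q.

Compute successive convergents:
a_0 = 10: 10/1
a_1 = 13: 131/13

131/13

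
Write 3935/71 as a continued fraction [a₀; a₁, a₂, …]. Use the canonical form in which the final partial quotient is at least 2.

[55; 2, 2, 1, 2, 1, 2]

3935 ÷ 71 → quotient 55, remainder 30
71 ÷ 30 → quotient 2, remainder 11
30 ÷ 11 → quotient 2, remainder 8
11 ÷ 8 → quotient 1, remainder 3
8 ÷ 3 → quotient 2, remainder 2
3 ÷ 2 → quotient 1, remainder 1
2 ÷ 1 → quotient 2, remainder 0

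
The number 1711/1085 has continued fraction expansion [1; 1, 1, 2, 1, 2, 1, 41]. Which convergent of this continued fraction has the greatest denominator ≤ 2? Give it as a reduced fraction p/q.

3/2

a_0 = 1: 1/1  (≤ bound)
a_1 = 1: 2/1  (≤ bound)
a_2 = 1: 3/2  (≤ bound)
a_3 = 2: 8/5  (> 2, stop)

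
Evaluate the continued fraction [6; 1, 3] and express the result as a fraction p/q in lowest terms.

Start with 3.
1 + 1/(3/1) = 1 + 1/3 = 4/3
6 + 1/(4/3) = 6 + 3/4 = 27/4

27/4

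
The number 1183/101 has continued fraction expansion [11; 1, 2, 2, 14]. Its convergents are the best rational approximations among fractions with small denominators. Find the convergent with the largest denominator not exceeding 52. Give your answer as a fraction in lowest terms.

a_0 = 11: 11/1  (≤ bound)
a_1 = 1: 12/1  (≤ bound)
a_2 = 2: 35/3  (≤ bound)
a_3 = 2: 82/7  (≤ bound)
a_4 = 14: 1183/101  (> 52, stop)

82/7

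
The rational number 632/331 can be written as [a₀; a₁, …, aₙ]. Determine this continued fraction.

Repeatedly divide and take the remainder:
632 ÷ 331 → quotient 1, remainder 301
331 ÷ 301 → quotient 1, remainder 30
301 ÷ 30 → quotient 10, remainder 1
30 ÷ 1 → quotient 30, remainder 0

[1; 1, 10, 30]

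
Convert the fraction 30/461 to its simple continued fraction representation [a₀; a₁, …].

30 ÷ 461 → quotient 0, remainder 30
461 ÷ 30 → quotient 15, remainder 11
30 ÷ 11 → quotient 2, remainder 8
11 ÷ 8 → quotient 1, remainder 3
8 ÷ 3 → quotient 2, remainder 2
3 ÷ 2 → quotient 1, remainder 1
2 ÷ 1 → quotient 2, remainder 0

[0; 15, 2, 1, 2, 1, 2]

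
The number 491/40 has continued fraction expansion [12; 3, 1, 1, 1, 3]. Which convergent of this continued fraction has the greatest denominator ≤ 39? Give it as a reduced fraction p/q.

a_0 = 12: 12/1  (≤ bound)
a_1 = 3: 37/3  (≤ bound)
a_2 = 1: 49/4  (≤ bound)
a_3 = 1: 86/7  (≤ bound)
a_4 = 1: 135/11  (≤ bound)
a_5 = 3: 491/40  (> 39, stop)

135/11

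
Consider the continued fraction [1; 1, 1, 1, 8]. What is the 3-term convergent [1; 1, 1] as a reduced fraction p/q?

Start with 1.
1 + 1/(1/1) = 1 + 1/1 = 2/1
1 + 1/(2/1) = 1 + 1/2 = 3/2

3/2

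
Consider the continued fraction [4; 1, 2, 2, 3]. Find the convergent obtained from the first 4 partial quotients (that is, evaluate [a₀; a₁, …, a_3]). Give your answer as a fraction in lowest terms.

33/7

Build up convergents one term at a time:
a_0 = 4: 4/1
a_1 = 1: 5/1
a_2 = 2: 14/3
a_3 = 2: 33/7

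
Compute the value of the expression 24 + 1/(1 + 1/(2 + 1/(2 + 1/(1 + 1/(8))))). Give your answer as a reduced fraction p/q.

a_0 = 24: 24/1
a_1 = 1: 25/1
a_2 = 2: 74/3
a_3 = 2: 173/7
a_4 = 1: 247/10
a_5 = 8: 2149/87

2149/87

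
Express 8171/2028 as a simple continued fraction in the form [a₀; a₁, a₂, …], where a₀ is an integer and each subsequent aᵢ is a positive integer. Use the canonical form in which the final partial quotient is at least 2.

[4; 34, 2, 1, 2, 7]

Run the Euclidean algorithm, recording each quotient:
8171 = 4·2028 + 59, so a_0 = 4
2028 = 34·59 + 22, so a_1 = 34
59 = 2·22 + 15, so a_2 = 2
22 = 1·15 + 7, so a_3 = 1
15 = 2·7 + 1, so a_4 = 2
7 = 7·1 + 0, so a_5 = 7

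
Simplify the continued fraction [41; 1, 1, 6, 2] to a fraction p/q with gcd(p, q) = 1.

1163/28

Start with 2.
6 + 1/(2/1) = 6 + 1/2 = 13/2
1 + 1/(13/2) = 1 + 2/13 = 15/13
1 + 1/(15/13) = 1 + 13/15 = 28/15
41 + 1/(28/15) = 41 + 15/28 = 1163/28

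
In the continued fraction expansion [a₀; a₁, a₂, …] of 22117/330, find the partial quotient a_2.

Repeatedly divide and take the remainder:
22117 ÷ 330 → quotient 67, remainder 7
330 ÷ 7 → quotient 47, remainder 1
7 ÷ 1 → quotient 7, remainder 0

7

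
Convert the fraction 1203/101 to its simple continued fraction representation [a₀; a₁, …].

⌊1203/101⌋ = 11, remainder 92
⌊101/92⌋ = 1, remainder 9
⌊92/9⌋ = 10, remainder 2
⌊9/2⌋ = 4, remainder 1
⌊2/1⌋ = 2, remainder 0

[11; 1, 10, 4, 2]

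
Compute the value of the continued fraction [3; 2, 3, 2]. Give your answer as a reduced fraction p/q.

a_0 = 3: 3/1
a_1 = 2: 7/2
a_2 = 3: 24/7
a_3 = 2: 55/16

55/16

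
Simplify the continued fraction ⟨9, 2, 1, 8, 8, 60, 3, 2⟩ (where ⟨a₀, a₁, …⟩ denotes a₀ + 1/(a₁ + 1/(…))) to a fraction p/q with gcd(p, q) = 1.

833885/89224

Start with 2.
3 + 1/(2/1) = 3 + 1/2 = 7/2
60 + 1/(7/2) = 60 + 2/7 = 422/7
8 + 1/(422/7) = 8 + 7/422 = 3383/422
8 + 1/(3383/422) = 8 + 422/3383 = 27486/3383
1 + 1/(27486/3383) = 1 + 3383/27486 = 30869/27486
2 + 1/(30869/27486) = 2 + 27486/30869 = 89224/30869
9 + 1/(89224/30869) = 9 + 30869/89224 = 833885/89224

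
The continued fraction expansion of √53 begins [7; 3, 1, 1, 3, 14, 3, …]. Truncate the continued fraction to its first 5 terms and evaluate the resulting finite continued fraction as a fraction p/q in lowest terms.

Start with 3.
1 + 1/(3/1) = 1 + 1/3 = 4/3
1 + 1/(4/3) = 1 + 3/4 = 7/4
3 + 1/(7/4) = 3 + 4/7 = 25/7
7 + 1/(25/7) = 7 + 7/25 = 182/25

182/25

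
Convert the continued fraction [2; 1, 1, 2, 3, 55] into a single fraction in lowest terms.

2433/940

a_0 = 2: 2/1
a_1 = 1: 3/1
a_2 = 1: 5/2
a_3 = 2: 13/5
a_4 = 3: 44/17
a_5 = 55: 2433/940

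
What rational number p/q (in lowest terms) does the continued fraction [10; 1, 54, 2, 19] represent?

23765/2164

Use the convergent recurrence hₖ = aₖ·hₖ₋₁ + hₖ₋₂ (and likewise for the denominators kₖ):
a_0 = 10: 10/1
a_1 = 1: 11/1
a_2 = 54: 604/55
a_3 = 2: 1219/111
a_4 = 19: 23765/2164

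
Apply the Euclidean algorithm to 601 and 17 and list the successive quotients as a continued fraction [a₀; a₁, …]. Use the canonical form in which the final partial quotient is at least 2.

Run the Euclidean algorithm, recording each quotient:
⌊601/17⌋ = 35, remainder 6
⌊17/6⌋ = 2, remainder 5
⌊6/5⌋ = 1, remainder 1
⌊5/1⌋ = 5, remainder 0

[35; 2, 1, 5]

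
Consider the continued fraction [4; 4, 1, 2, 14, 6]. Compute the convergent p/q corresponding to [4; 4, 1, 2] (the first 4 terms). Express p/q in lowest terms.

a_0 = 4: 4/1
a_1 = 4: 17/4
a_2 = 1: 21/5
a_3 = 2: 59/14

59/14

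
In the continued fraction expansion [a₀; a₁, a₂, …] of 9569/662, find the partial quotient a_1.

2

9569 = 14·662 + 301, so a_0 = 14
662 = 2·301 + 60, so a_1 = 2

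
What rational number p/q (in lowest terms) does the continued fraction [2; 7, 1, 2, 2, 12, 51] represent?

a_0 = 2: 2/1
a_1 = 7: 15/7
a_2 = 1: 17/8
a_3 = 2: 49/23
a_4 = 2: 115/54
a_5 = 12: 1429/671
a_6 = 51: 72994/34275

72994/34275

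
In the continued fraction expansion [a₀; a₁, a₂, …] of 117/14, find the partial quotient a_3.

4

117 ÷ 14 → quotient 8, remainder 5
14 ÷ 5 → quotient 2, remainder 4
5 ÷ 4 → quotient 1, remainder 1
4 ÷ 1 → quotient 4, remainder 0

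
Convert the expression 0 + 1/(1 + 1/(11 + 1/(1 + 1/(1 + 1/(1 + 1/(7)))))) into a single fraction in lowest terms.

268/291

Build up convergents one term at a time:
a_0 = 0: 0/1
a_1 = 1: 1/1
a_2 = 11: 11/12
a_3 = 1: 12/13
a_4 = 1: 23/25
a_5 = 1: 35/38
a_6 = 7: 268/291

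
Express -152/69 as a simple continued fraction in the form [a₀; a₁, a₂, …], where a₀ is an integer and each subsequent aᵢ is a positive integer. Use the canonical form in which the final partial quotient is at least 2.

-152 = -3·69 + 55, so a_0 = -3
69 = 1·55 + 14, so a_1 = 1
55 = 3·14 + 13, so a_2 = 3
14 = 1·13 + 1, so a_3 = 1
13 = 13·1 + 0, so a_4 = 13

[-3; 1, 3, 1, 13]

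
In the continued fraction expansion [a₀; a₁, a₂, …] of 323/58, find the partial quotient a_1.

1

Repeatedly divide and take the remainder:
⌊323/58⌋ = 5, remainder 33
⌊58/33⌋ = 1, remainder 25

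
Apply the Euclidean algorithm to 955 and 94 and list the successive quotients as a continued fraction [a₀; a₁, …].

955 = 10·94 + 15, so a_0 = 10
94 = 6·15 + 4, so a_1 = 6
15 = 3·4 + 3, so a_2 = 3
4 = 1·3 + 1, so a_3 = 1
3 = 3·1 + 0, so a_4 = 3

[10; 6, 3, 1, 3]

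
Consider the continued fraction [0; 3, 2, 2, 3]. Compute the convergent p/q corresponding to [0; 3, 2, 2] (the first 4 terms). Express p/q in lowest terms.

Start with 2.
2 + 1/(2/1) = 2 + 1/2 = 5/2
3 + 1/(5/2) = 3 + 2/5 = 17/5
0 + 1/(17/5) = 0 + 5/17 = 5/17

5/17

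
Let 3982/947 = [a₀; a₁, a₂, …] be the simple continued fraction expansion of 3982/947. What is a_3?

3982 = 4·947 + 194, so a_0 = 4
947 = 4·194 + 171, so a_1 = 4
194 = 1·171 + 23, so a_2 = 1
171 = 7·23 + 10, so a_3 = 7

7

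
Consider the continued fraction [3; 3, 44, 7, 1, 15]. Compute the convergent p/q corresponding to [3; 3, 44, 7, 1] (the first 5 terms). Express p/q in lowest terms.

3554/1067

a_0 = 3: 3/1
a_1 = 3: 10/3
a_2 = 44: 443/133
a_3 = 7: 3111/934
a_4 = 1: 3554/1067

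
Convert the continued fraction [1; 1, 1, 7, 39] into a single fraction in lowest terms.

Starting at the tail and folding back:
Start with 39.
7 + 1/(39/1) = 7 + 1/39 = 274/39
1 + 1/(274/39) = 1 + 39/274 = 313/274
1 + 1/(313/274) = 1 + 274/313 = 587/313
1 + 1/(587/313) = 1 + 313/587 = 900/587

900/587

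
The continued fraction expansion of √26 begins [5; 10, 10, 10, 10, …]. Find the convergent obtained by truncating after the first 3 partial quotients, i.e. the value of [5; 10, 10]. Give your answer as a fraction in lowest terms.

Start with 10.
10 + 1/(10/1) = 10 + 1/10 = 101/10
5 + 1/(101/10) = 5 + 10/101 = 515/101

515/101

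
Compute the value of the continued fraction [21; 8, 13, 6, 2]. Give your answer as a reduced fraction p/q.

Start with 2.
6 + 1/(2/1) = 6 + 1/2 = 13/2
13 + 1/(13/2) = 13 + 2/13 = 171/13
8 + 1/(171/13) = 8 + 13/171 = 1381/171
21 + 1/(1381/171) = 21 + 171/1381 = 29172/1381

29172/1381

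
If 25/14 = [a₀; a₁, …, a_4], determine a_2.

3

⌊25/14⌋ = 1, remainder 11
⌊14/11⌋ = 1, remainder 3
⌊11/3⌋ = 3, remainder 2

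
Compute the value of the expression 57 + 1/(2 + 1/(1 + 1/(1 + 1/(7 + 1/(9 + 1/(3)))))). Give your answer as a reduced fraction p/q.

Start with 3.
9 + 1/(3/1) = 9 + 1/3 = 28/3
7 + 1/(28/3) = 7 + 3/28 = 199/28
1 + 1/(199/28) = 1 + 28/199 = 227/199
1 + 1/(227/199) = 1 + 199/227 = 426/227
2 + 1/(426/227) = 2 + 227/426 = 1079/426
57 + 1/(1079/426) = 57 + 426/1079 = 61929/1079

61929/1079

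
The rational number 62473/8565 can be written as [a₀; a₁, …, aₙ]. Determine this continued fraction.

[7; 3, 2, 2, 26, 9, 2]

⌊62473/8565⌋ = 7, remainder 2518
⌊8565/2518⌋ = 3, remainder 1011
⌊2518/1011⌋ = 2, remainder 496
⌊1011/496⌋ = 2, remainder 19
⌊496/19⌋ = 26, remainder 2
⌊19/2⌋ = 9, remainder 1
⌊2/1⌋ = 2, remainder 0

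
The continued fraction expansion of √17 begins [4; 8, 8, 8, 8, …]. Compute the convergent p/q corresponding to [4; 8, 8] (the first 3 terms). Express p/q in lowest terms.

268/65

Compute successive convergents:
a_0 = 4: 4/1
a_1 = 8: 33/8
a_2 = 8: 268/65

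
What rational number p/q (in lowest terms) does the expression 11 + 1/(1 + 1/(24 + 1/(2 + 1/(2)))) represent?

Start with 2.
2 + 1/(2/1) = 2 + 1/2 = 5/2
24 + 1/(5/2) = 24 + 2/5 = 122/5
1 + 1/(122/5) = 1 + 5/122 = 127/122
11 + 1/(127/122) = 11 + 122/127 = 1519/127

1519/127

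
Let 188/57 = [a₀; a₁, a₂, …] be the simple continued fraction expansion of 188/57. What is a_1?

⌊188/57⌋ = 3, remainder 17
⌊57/17⌋ = 3, remainder 6

3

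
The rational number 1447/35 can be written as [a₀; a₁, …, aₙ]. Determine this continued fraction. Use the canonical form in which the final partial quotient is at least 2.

[41; 2, 1, 11]

Apply division with remainder until the remainder is 0:
1447 = 41·35 + 12, so a_0 = 41
35 = 2·12 + 11, so a_1 = 2
12 = 1·11 + 1, so a_2 = 1
11 = 11·1 + 0, so a_3 = 11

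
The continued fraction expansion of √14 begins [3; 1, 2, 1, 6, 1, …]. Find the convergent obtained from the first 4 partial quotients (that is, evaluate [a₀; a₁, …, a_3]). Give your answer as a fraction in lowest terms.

a_0 = 3: 3/1
a_1 = 1: 4/1
a_2 = 2: 11/3
a_3 = 1: 15/4

15/4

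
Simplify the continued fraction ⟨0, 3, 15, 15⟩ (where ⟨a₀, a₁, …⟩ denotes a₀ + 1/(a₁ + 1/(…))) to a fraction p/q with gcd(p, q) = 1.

226/693

Start with 15.
15 + 1/(15/1) = 15 + 1/15 = 226/15
3 + 1/(226/15) = 3 + 15/226 = 693/226
0 + 1/(693/226) = 0 + 226/693 = 226/693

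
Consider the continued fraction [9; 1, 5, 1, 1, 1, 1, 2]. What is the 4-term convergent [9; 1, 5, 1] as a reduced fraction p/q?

69/7

a_0 = 9: 9/1
a_1 = 1: 10/1
a_2 = 5: 59/6
a_3 = 1: 69/7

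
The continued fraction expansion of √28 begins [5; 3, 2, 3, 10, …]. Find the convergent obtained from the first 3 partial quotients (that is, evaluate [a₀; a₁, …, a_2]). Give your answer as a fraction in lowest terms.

Start with 2.
3 + 1/(2/1) = 3 + 1/2 = 7/2
5 + 1/(7/2) = 5 + 2/7 = 37/7

37/7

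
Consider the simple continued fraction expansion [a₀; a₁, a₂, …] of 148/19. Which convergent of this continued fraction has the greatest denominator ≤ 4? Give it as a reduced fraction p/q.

31/4

List convergents until the denominator exceeds the bound:
a_0 = 7: 7/1  (≤ bound)
a_1 = 1: 8/1  (≤ bound)
a_2 = 3: 31/4  (≤ bound)
a_3 = 1: 39/5  (> 4, stop)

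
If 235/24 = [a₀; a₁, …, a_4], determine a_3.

235 ÷ 24 → quotient 9, remainder 19
24 ÷ 19 → quotient 1, remainder 5
19 ÷ 5 → quotient 3, remainder 4
5 ÷ 4 → quotient 1, remainder 1

1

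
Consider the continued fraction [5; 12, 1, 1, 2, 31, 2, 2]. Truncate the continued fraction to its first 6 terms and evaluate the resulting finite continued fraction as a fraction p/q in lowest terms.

Use the convergent recurrence hₖ = aₖ·hₖ₋₁ + hₖ₋₂ (and likewise for the denominators kₖ):
a_0 = 5: 5/1
a_1 = 12: 61/12
a_2 = 1: 66/13
a_3 = 1: 127/25
a_4 = 2: 320/63
a_5 = 31: 10047/1978

10047/1978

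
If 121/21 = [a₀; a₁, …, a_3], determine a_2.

3

⌊121/21⌋ = 5, remainder 16
⌊21/16⌋ = 1, remainder 5
⌊16/5⌋ = 3, remainder 1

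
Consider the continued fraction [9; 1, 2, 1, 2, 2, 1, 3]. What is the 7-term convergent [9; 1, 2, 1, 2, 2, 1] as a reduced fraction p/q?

Work from the innermost term outward:
Start with 1.
2 + 1/(1/1) = 2 + 1/1 = 3/1
2 + 1/(3/1) = 2 + 1/3 = 7/3
1 + 1/(7/3) = 1 + 3/7 = 10/7
2 + 1/(10/7) = 2 + 7/10 = 27/10
1 + 1/(27/10) = 1 + 10/27 = 37/27
9 + 1/(37/27) = 9 + 27/37 = 360/37

360/37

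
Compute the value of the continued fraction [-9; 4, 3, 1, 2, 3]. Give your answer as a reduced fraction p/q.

-1385/158

Compute successive convergents:
a_0 = -9: -9/1
a_1 = 4: -35/4
a_2 = 3: -114/13
a_3 = 1: -149/17
a_4 = 2: -412/47
a_5 = 3: -1385/158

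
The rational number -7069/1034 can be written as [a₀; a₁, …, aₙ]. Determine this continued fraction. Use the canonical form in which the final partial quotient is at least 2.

[-7; 6, 8, 2, 4, 2]

-7069 = -7·1034 + 169, so a_0 = -7
1034 = 6·169 + 20, so a_1 = 6
169 = 8·20 + 9, so a_2 = 8
20 = 2·9 + 2, so a_3 = 2
9 = 4·2 + 1, so a_4 = 4
2 = 2·1 + 0, so a_5 = 2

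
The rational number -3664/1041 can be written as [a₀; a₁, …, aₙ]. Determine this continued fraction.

-3664 = -4·1041 + 500, so a_0 = -4
1041 = 2·500 + 41, so a_1 = 2
500 = 12·41 + 8, so a_2 = 12
41 = 5·8 + 1, so a_3 = 5
8 = 8·1 + 0, so a_4 = 8

[-4; 2, 12, 5, 8]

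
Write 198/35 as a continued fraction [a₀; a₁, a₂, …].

Repeatedly divide and take the remainder:
198 ÷ 35 → quotient 5, remainder 23
35 ÷ 23 → quotient 1, remainder 12
23 ÷ 12 → quotient 1, remainder 11
12 ÷ 11 → quotient 1, remainder 1
11 ÷ 1 → quotient 11, remainder 0

[5; 1, 1, 1, 11]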